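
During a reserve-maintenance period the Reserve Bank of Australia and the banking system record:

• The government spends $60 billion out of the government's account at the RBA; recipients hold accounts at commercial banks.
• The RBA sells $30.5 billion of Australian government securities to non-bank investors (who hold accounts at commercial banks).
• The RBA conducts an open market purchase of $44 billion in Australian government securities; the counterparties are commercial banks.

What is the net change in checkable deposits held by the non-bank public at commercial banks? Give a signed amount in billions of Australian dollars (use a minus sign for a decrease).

+$29.5 billion

Government spending $60 billion: non-bank counterparties' bank balances rise → +$60B.
Asset sale (to non-banks) $30.5 billion: non-bank counterparties' bank balances fall → −$30.5B.
OMO purchase (from banks) $44 billion: the counterparty is a bank, so public deposits are unchanged → 0.
Net: 60 − 30.5 + 0 = +$29.5 billion.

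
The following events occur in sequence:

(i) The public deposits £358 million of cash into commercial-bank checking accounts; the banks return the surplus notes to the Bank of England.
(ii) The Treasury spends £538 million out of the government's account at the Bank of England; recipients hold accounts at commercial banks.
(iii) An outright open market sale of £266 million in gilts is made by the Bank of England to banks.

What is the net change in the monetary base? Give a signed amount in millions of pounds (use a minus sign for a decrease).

Bank of England balance sheet:
  Assets:      Securities −£266M
  Liabilities: Bank reserves +£630M, Currency in circulation −£358M, Government deposits −£538M
Commercial banking system:
  Assets:      Reserves at CB +£630M, Securities +£266M
  Liabilities: Checkable deposits +£896M
Monetary base = currency + reserves: −£358M + (+£630M) = +£272 million.

+£272 million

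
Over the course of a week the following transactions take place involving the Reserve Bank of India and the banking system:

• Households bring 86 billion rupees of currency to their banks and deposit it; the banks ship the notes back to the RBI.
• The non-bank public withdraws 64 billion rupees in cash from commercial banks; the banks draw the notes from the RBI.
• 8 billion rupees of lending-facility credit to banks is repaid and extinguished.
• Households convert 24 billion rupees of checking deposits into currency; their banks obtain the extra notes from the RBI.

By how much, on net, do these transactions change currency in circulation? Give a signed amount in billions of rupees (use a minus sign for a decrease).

+2 billion

RBI balance sheet:
  Assets:      Loans to banks −8B
  Liabilities: Bank reserves −10B, Currency in circulation +2B
So the change in currency in circulation is +2 billion.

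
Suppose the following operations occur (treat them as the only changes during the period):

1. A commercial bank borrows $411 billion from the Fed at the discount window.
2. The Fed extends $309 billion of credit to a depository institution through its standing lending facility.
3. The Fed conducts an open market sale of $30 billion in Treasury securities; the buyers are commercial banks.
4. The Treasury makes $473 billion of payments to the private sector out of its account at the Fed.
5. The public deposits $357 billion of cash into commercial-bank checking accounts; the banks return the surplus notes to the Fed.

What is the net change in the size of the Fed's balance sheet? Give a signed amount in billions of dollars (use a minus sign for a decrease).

+$690 billion

Fed balance sheet:
  Assets:      Securities −$30B, Loans to banks +$720B
  Liabilities: Bank reserves +$1520B, Currency in circulation −$357B, Government deposits −$473B
Change in total Fed assets = +$690 billion.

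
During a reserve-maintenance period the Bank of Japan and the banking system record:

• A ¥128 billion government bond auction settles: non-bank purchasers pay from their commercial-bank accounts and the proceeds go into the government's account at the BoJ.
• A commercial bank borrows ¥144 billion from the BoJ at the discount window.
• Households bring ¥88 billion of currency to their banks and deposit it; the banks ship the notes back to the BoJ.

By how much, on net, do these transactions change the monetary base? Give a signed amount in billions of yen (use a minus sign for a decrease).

BoJ balance sheet:
  Assets:      Loans to banks +¥144B
  Liabilities: Bank reserves +¥104B, Currency in circulation −¥88B, Government deposits +¥128B
Monetary base = currency + reserves: −¥88B + (+¥104B) = +¥16 billion.

+¥16 billion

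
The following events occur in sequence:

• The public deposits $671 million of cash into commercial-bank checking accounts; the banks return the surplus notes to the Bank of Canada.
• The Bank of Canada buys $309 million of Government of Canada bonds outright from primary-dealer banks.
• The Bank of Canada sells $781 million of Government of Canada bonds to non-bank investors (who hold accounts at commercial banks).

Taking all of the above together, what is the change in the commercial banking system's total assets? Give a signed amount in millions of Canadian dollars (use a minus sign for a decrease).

Currency deposit $671 million: bank balance sheets expand → +$671M.
OMO purchase (from banks) $309 million: just an asset swap on bank balance sheets → 0.
Asset sale (to non-banks) $781 million: bank balance sheets shrink → −$781M.
Net: 671 + 0 − 781 = -$110 million.

-$110 million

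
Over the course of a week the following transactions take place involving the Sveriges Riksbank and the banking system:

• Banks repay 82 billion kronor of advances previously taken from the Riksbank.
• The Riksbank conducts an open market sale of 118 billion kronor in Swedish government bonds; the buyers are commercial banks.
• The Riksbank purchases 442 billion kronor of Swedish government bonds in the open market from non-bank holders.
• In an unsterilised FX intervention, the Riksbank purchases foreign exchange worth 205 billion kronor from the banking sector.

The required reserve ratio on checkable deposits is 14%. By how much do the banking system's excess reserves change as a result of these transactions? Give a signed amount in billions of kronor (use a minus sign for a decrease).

+385.12 billion

Discount-window repayment 82 billion kronor: reserves −82B, deposits 0.
OMO sale (to banks) 118 billion kronor: reserves −118B, deposits 0.
Asset purchase (from non-banks) 442 billion kronor: reserves +442B, deposits +442B.
FX purchase 205 billion kronor: reserves +205B, deposits 0.
Totals: Δreserves = +447B, Δdeposits = +442B.
Δrequired reserves = 14% × +442B = +61.88B.
Δexcess reserves = Δreserves − Δrequired = +447B − (+61.88B) = +385.12 billion.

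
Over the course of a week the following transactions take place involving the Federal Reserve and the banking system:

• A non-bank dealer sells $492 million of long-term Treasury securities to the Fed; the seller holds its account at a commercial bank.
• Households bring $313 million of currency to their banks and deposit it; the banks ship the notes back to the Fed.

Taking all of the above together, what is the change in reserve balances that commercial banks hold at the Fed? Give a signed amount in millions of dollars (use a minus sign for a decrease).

+$805 million

Fed balance sheet:
  Assets:      Securities +$492M
  Liabilities: Bank reserves +$805M, Currency in circulation −$313M
Commercial banking system:
  Assets:      Reserves at CB +$805M
  Liabilities: Checkable deposits +$805M
So the change in reserve balances that commercial banks hold at the Fed is +$805 million.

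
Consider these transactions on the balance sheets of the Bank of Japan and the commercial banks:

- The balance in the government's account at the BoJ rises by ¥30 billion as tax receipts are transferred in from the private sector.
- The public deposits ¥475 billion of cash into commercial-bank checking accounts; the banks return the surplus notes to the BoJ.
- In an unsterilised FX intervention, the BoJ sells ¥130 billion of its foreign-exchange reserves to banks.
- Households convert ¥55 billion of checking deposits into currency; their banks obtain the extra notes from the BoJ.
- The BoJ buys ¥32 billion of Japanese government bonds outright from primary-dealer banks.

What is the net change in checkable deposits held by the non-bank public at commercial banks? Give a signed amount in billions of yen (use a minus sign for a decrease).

+¥390 billion

BoJ balance sheet:
  Assets:      Securities +¥32B, Foreign assets −¥130B
  Liabilities: Bank reserves +¥292B, Currency in circulation −¥420B, Government deposits +¥30B
Commercial banking system:
  Assets:      Reserves at CB +¥292B, Securities −¥32B, Foreign assets +¥130B
  Liabilities: Checkable deposits +¥390B
So the change in checkable deposits held by the non-bank public at commercial banks is +¥390 billion.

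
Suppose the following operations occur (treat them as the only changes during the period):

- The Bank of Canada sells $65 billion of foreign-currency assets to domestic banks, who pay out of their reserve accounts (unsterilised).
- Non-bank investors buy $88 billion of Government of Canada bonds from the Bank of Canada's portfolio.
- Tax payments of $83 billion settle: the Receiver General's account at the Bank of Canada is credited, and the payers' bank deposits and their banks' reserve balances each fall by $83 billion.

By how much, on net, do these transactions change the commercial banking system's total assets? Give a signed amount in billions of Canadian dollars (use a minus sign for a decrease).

-$171 billion

FX sale $65 billion: just an asset swap on bank balance sheets → 0.
Asset sale (to non-banks) $88 billion: bank balance sheets shrink → −$88B.
Government account inflow $83 billion: bank balance sheets shrink → −$83B.
Net: 0 − 88 − 83 = -$171 billion.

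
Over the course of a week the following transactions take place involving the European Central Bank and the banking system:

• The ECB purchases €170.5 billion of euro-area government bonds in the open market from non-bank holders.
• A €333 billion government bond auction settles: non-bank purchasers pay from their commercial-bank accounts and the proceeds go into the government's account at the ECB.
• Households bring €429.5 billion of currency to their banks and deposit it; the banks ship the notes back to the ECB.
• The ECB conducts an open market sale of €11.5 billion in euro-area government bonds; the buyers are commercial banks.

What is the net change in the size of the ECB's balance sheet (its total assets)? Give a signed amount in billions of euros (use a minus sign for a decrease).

+€159 billion

ECB balance sheet:
  Assets:      Securities +€159B
  Liabilities: Bank reserves +€255.5B, Currency in circulation −€429.5B, Government deposits +€333B
Commercial banking system:
  Assets:      Reserves at CB +€255.5B, Securities +€11.5B
  Liabilities: Checkable deposits +€267B
Change in total ECB assets = +€159 billion.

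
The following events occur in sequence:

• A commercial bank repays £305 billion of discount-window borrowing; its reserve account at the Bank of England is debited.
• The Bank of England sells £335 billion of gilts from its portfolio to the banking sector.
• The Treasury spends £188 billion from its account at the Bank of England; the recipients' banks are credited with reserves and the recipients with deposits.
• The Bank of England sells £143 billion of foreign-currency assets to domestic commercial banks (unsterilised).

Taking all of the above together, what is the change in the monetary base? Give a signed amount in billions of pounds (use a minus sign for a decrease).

Bank of England balance sheet:
  Assets:      Securities −£335B, Loans to banks −£305B, Foreign assets −£143B
  Liabilities: Bank reserves −£595B, Government deposits −£188B
Commercial banking system:
  Assets:      Reserves at CB −£595B, Securities +£335B, Foreign assets +£143B
  Liabilities: Checkable deposits +£188B, Borrowings from CB −£305B
Monetary base = currency + reserves: 0 + (−£595B) = -£595 billion.

-£595 billion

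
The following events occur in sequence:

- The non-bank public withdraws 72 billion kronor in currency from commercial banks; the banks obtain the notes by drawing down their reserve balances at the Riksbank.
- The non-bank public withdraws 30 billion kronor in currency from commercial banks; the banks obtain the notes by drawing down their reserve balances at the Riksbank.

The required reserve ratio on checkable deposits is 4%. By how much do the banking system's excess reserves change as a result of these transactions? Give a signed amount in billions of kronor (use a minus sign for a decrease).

-97.92 billion

Currency withdrawal 72 billion kronor: reserves −72B, deposits −72B.
Currency withdrawal 30 billion kronor: reserves −30B, deposits −30B.
Totals: Δreserves = −102B, Δdeposits = −102B.
Δrequired reserves = 4% × −102B = −4.08B.
Δexcess reserves = Δreserves − Δrequired = −102B − (−4.08B) = -97.92 billion.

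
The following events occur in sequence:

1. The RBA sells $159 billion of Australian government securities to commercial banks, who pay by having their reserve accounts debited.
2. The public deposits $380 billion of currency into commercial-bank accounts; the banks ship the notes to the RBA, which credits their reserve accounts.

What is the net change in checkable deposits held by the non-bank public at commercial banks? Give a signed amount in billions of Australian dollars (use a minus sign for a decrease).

+$380 billion

OMO sale (to banks) $159 billion: the counterparty is a bank, so public deposits are unchanged → 0.
Currency deposit $380 billion: non-bank counterparties' bank balances rise → +$380B.
Net: 0 + 380 = +$380 billion.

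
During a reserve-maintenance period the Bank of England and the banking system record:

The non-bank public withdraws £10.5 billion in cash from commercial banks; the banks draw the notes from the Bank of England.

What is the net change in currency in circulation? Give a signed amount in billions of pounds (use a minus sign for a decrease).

+£10.5 billion

Bank of England balance sheet:
  Assets:      no change
  Liabilities: Bank reserves −£10.5B, Currency in circulation +£10.5B
So the change in currency in circulation is +£10.5 billion.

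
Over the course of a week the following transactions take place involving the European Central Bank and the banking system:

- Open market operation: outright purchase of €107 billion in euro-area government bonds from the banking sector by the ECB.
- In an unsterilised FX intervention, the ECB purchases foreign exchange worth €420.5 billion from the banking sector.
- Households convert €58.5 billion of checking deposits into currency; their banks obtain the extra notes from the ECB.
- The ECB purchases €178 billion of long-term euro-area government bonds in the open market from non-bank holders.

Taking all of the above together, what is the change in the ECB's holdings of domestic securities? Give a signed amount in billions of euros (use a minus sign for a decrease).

+€285 billion

OMO purchase (from banks) €107 billion: securities added to the ECB's portfolio → +€107B.
FX purchase €420.5 billion: the ECB's securities portfolio is untouched → 0.
Currency withdrawal €58.5 billion: the ECB's securities portfolio is untouched → 0.
Asset purchase (from non-banks) €178 billion: securities added to the ECB's portfolio → +€178B.
Net: 107 + 0 + 0 + 178 = +€285 billion.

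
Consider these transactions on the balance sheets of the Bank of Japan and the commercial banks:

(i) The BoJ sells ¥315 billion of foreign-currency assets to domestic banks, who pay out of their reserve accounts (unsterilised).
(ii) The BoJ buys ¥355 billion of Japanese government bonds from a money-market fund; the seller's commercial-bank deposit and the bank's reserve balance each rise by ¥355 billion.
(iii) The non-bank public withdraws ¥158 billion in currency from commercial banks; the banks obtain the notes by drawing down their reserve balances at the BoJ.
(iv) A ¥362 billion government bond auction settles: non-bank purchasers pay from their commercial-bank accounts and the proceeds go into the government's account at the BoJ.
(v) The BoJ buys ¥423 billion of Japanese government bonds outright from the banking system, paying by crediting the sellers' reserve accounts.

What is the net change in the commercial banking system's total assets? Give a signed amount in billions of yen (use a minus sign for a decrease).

FX sale ¥315 billion: just an asset swap on bank balance sheets → 0.
Asset purchase (from non-banks) ¥355 billion: bank balance sheets expand → +¥355B.
Currency withdrawal ¥158 billion: bank balance sheets shrink → −¥158B.
Government account inflow ¥362 billion: bank balance sheets shrink → −¥362B.
OMO purchase (from banks) ¥423 billion: just an asset swap on bank balance sheets → 0.
Net: 0 + 355 − 158 − 362 + 0 = -¥165 billion.

-¥165 billion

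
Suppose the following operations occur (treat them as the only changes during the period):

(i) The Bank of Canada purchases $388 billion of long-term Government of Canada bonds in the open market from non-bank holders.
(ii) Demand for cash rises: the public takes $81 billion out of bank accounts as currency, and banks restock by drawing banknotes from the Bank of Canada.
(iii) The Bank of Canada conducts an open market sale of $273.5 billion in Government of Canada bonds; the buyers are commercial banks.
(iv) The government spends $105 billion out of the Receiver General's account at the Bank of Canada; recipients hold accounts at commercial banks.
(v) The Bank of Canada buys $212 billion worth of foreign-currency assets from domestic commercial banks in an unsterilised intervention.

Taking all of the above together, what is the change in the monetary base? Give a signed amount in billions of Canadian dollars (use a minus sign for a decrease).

+$431.5 billion

Asset purchase (from non-banks) $388 billion: Bank of Canada balance sheet expands → +$388B.
Currency withdrawal $81 billion: just a shift between currency and reserves — both are base money → 0.
OMO sale (to banks) $273.5 billion: Bank of Canada balance sheet contracts → −$273.5B.
Government spending $105 billion: a non-base liability converts back to reserves → +$105B.
FX purchase $212 billion: Bank of Canada balance sheet expands → +$212B.
Net: 388 + 0 − 273.5 + 105 + 212 = +$431.5 billion.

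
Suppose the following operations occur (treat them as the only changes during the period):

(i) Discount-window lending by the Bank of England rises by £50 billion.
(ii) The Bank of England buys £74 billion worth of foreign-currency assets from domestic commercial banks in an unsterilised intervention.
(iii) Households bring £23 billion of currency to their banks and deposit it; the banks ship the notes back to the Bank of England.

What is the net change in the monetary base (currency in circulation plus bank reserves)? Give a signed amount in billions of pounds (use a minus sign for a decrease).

Discount-window loan £50 billion: Bank of England balance sheet expands → +£50B.
FX purchase £74 billion: Bank of England balance sheet expands → +£74B.
Currency deposit £23 billion: just a shift between currency and reserves — both are base money → 0.
Net: 50 + 74 + 0 = +£124 billion.

+£124 billion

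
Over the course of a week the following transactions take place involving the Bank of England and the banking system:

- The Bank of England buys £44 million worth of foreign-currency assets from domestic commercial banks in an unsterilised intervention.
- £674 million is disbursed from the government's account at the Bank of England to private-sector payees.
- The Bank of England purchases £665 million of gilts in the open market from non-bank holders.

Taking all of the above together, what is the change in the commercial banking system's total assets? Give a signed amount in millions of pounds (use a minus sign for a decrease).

+£1339 million

FX purchase £44 million: just an asset swap on bank balance sheets → 0.
Government spending £674 million: bank balance sheets expand → +£674M.
Asset purchase (from non-banks) £665 million: bank balance sheets expand → +£665M.
Net: 0 + 674 + 665 = +£1339 million.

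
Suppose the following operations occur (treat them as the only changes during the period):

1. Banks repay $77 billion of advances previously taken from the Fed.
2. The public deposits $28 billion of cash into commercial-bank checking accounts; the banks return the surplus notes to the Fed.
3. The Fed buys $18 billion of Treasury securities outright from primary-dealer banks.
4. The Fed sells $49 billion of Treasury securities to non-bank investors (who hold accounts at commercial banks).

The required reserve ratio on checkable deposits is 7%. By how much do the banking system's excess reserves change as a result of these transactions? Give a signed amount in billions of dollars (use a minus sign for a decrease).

-$78.53 billion

Discount-window repayment $77 billion: reserves −$77B, deposits 0.
Currency deposit $28 billion: reserves +$28B, deposits +$28B.
OMO purchase (from banks) $18 billion: reserves +$18B, deposits 0.
Asset sale (to non-banks) $49 billion: reserves −$49B, deposits −$49B.
Totals: Δreserves = −$80B, Δdeposits = −$21B.
Δrequired reserves = 7% × −$21B = −$1.47B.
Δexcess reserves = Δreserves − Δrequired = −$80B − (−$1.47B) = -$78.53 billion.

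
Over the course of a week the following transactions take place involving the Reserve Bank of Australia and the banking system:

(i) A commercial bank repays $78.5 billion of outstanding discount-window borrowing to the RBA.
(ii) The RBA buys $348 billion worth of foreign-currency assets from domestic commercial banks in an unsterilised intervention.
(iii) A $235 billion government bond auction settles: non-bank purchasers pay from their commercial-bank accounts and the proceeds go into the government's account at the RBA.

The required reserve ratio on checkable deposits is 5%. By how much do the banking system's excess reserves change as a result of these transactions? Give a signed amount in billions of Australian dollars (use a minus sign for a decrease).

Discount-window repayment $78.5 billion: reserves −$78.5B, deposits 0.
FX purchase $348 billion: reserves +$348B, deposits 0.
Government account inflow $235 billion: reserves −$235B, deposits −$235B.
Totals: Δreserves = +$34.5B, Δdeposits = −$235B.
Δrequired reserves = 5% × −$235B = −$11.75B.
Δexcess reserves = Δreserves − Δrequired = +$34.5B − (−$11.75B) = +$46.25 billion.

+$46.25 billion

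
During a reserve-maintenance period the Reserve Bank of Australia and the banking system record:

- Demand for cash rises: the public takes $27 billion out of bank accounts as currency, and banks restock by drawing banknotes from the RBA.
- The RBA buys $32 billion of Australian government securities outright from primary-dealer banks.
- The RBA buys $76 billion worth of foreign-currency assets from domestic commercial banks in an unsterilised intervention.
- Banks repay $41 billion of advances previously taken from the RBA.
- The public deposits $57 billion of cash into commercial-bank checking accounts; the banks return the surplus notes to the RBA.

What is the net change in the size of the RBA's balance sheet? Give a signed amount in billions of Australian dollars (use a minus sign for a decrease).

RBA balance sheet:
  Assets:      Securities +$32B, Loans to banks −$41B, Foreign assets +$76B
  Liabilities: Bank reserves +$97B, Currency in circulation −$30B
Commercial banking system:
  Assets:      Reserves at CB +$97B, Securities −$32B, Foreign assets −$76B
  Liabilities: Checkable deposits +$30B, Borrowings from CB −$41B
Change in total RBA assets = +$67 billion.

+$67 billion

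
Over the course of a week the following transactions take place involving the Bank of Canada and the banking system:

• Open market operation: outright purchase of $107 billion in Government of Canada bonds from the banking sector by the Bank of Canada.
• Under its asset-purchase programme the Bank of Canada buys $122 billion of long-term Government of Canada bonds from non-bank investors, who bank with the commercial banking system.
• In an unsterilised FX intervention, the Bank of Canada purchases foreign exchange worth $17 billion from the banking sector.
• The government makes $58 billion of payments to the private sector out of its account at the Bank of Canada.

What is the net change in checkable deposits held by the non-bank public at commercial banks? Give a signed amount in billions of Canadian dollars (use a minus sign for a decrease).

+$180 billion

OMO purchase (from banks) $107 billion: the counterparty is a bank, so public deposits are unchanged → 0.
Asset purchase (from non-banks) $122 billion: non-bank counterparties' bank balances rise → +$122B.
FX purchase $17 billion: the counterparty is a bank, so public deposits are unchanged → 0.
Government spending $58 billion: non-bank counterparties' bank balances rise → +$58B.
Net: 0 + 122 + 0 + 58 = +$180 billion.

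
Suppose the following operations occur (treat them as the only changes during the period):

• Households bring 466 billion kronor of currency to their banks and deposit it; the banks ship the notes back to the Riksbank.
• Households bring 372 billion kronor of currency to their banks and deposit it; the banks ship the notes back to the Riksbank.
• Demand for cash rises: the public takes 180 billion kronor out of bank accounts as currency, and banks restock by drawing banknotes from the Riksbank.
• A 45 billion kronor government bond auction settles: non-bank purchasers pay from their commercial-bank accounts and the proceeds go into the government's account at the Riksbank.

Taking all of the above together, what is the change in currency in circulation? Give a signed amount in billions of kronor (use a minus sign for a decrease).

Riksbank balance sheet:
  Assets:      no change
  Liabilities: Bank reserves +613B, Currency in circulation −658B, Government deposits +45B
So the change in currency in circulation is -658 billion.

-658 billion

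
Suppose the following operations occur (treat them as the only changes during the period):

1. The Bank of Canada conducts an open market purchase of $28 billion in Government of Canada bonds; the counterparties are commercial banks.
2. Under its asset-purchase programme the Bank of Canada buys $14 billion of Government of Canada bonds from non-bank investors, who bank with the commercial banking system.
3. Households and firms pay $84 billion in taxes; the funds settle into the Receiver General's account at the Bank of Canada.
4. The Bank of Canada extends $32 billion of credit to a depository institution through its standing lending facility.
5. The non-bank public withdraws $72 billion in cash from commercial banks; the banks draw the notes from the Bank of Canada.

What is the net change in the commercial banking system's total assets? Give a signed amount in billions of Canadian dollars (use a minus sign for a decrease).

OMO purchase (from banks) $28 billion: just an asset swap on bank balance sheets → 0.
Asset purchase (from non-banks) $14 billion: bank balance sheets expand → +$14B.
Government account inflow $84 billion: bank balance sheets shrink → −$84B.
Discount-window loan $32 billion: bank balance sheets expand → +$32B.
Currency withdrawal $72 billion: bank balance sheets shrink → −$72B.
Net: 0 + 14 − 84 + 32 − 72 = -$110 billion.

-$110 billion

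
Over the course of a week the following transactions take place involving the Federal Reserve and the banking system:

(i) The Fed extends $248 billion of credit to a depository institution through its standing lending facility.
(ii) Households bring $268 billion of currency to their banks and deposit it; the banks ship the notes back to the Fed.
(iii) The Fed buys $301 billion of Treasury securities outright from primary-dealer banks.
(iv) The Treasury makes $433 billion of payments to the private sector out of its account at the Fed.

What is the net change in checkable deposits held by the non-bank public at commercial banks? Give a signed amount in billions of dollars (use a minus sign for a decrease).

Discount-window loan $248 billion: the counterparty is a bank, so public deposits are unchanged → 0.
Currency deposit $268 billion: non-bank counterparties' bank balances rise → +$268B.
OMO purchase (from banks) $301 billion: the counterparty is a bank, so public deposits are unchanged → 0.
Government spending $433 billion: non-bank counterparties' bank balances rise → +$433B.
Net: 0 + 268 + 0 + 433 = +$701 billion.

+$701 billion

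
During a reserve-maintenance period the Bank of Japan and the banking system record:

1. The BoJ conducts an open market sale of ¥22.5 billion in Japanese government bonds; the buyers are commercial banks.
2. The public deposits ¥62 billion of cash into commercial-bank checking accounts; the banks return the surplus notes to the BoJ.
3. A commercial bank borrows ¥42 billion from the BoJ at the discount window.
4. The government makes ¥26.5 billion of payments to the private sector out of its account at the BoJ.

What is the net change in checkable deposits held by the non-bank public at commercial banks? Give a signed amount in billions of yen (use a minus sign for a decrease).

+¥88.5 billion

OMO sale (to banks) ¥22.5 billion: the counterparty is a bank, so public deposits are unchanged → 0.
Currency deposit ¥62 billion: non-bank counterparties' bank balances rise → +¥62B.
Discount-window loan ¥42 billion: the counterparty is a bank, so public deposits are unchanged → 0.
Government spending ¥26.5 billion: non-bank counterparties' bank balances rise → +¥26.5B.
Net: 0 + 62 + 0 + 26.5 = +¥88.5 billion.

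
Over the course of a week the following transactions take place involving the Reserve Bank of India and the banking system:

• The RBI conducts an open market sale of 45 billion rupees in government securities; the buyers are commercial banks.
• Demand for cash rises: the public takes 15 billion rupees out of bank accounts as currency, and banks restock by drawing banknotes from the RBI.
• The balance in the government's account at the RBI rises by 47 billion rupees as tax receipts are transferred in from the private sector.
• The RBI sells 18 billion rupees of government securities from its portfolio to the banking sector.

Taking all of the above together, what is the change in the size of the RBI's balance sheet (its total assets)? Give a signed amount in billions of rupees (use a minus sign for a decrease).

-63 billion

RBI balance sheet:
  Assets:      Securities −63B
  Liabilities: Bank reserves −125B, Currency in circulation +15B, Government deposits +47B
Change in total RBI assets = -63 billion.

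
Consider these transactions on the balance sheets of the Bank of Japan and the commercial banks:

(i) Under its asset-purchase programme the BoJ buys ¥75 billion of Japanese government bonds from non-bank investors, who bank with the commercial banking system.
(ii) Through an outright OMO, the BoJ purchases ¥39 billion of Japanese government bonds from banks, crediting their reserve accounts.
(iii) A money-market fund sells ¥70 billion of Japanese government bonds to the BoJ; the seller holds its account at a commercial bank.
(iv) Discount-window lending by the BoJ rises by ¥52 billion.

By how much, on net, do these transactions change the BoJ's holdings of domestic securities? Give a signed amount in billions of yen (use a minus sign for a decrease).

BoJ balance sheet:
  Assets:      Securities +¥184B, Loans to banks +¥52B
  Liabilities: Bank reserves +¥236B
Commercial banking system:
  Assets:      Reserves at CB +¥236B, Securities −¥39B
  Liabilities: Checkable deposits +¥145B, Borrowings from CB +¥52B
So the change in the BoJ's holdings of domestic securities is +¥184 billion.

+¥184 billion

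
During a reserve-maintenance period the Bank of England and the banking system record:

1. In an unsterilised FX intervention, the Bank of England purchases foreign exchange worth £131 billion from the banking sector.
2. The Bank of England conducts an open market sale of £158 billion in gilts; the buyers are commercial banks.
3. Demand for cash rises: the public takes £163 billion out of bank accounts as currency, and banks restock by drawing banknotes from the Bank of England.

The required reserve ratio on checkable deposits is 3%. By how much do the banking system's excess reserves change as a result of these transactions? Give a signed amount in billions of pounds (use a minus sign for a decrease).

-£185.11 billion

FX purchase £131 billion: reserves +£131B, deposits 0.
OMO sale (to banks) £158 billion: reserves −£158B, deposits 0.
Currency withdrawal £163 billion: reserves −£163B, deposits −£163B.
Totals: Δreserves = −£190B, Δdeposits = −£163B.
Δrequired reserves = 3% × −£163B = −£4.89B.
Δexcess reserves = Δreserves − Δrequired = −£190B − (−£4.89B) = -£185.11 billion.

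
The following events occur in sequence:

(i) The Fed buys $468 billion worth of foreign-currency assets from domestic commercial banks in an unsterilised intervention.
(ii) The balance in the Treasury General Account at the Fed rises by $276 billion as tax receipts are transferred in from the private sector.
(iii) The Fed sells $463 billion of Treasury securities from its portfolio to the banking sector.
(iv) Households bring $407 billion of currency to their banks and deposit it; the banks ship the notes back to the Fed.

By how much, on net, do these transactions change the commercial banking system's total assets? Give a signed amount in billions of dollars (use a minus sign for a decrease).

Fed balance sheet:
  Assets:      Securities −$463B, Foreign assets +$468B
  Liabilities: Bank reserves +$136B, Currency in circulation −$407B, Government deposits +$276B
Commercial banking system:
  Assets:      Reserves at CB +$136B, Securities +$463B, Foreign assets −$468B
  Liabilities: Checkable deposits +$131B
Change in total bank assets = +$131 billion.

+$131 billion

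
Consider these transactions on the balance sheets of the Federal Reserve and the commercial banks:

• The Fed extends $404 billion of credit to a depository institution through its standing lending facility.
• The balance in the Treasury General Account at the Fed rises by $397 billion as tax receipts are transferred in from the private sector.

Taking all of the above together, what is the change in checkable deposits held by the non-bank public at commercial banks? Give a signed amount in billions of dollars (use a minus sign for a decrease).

Fed balance sheet:
  Assets:      Loans to banks +$404B
  Liabilities: Bank reserves +$7B, Government deposits +$397B
Commercial banking system:
  Assets:      Reserves at CB +$7B
  Liabilities: Checkable deposits −$397B, Borrowings from CB +$404B
So the change in checkable deposits held by the non-bank public at commercial banks is -$397 billion.

-$397 billion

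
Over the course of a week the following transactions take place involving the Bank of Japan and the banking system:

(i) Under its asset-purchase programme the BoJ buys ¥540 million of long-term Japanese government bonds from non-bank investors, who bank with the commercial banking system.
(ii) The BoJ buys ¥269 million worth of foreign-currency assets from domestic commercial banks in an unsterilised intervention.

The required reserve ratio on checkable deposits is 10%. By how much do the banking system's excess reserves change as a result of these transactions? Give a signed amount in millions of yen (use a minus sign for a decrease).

+¥755 million

Asset purchase (from non-banks) ¥540 million: reserves +¥540M, deposits +¥540M.
FX purchase ¥269 million: reserves +¥269M, deposits 0.
Totals: Δreserves = +¥809M, Δdeposits = +¥540M.
Δrequired reserves = 10% × +¥540M = +¥54M.
Δexcess reserves = Δreserves − Δrequired = +¥809M − (+¥54M) = +¥755 million.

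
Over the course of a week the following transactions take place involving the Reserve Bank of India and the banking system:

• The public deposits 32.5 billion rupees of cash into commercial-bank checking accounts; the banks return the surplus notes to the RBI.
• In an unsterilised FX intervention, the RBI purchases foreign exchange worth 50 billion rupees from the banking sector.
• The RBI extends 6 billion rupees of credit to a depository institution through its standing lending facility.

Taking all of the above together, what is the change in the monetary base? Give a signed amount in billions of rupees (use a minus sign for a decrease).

RBI balance sheet:
  Assets:      Loans to banks +6B, Foreign assets +50B
  Liabilities: Bank reserves +88.5B, Currency in circulation −32.5B
Commercial banking system:
  Assets:      Reserves at CB +88.5B, Foreign assets −50B
  Liabilities: Checkable deposits +32.5B, Borrowings from CB +6B
Monetary base = currency + reserves: −32.5B + (+88.5B) = +56 billion.

+56 billion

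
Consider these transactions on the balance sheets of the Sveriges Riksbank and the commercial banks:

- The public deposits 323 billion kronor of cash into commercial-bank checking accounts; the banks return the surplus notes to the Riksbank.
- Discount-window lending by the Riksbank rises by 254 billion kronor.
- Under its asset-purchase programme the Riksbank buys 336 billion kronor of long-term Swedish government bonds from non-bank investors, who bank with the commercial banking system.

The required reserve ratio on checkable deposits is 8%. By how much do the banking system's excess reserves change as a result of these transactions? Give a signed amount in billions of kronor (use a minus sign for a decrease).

+860.28 billion

Currency deposit 323 billion kronor: reserves +323B, deposits +323B.
Discount-window loan 254 billion kronor: reserves +254B, deposits 0.
Asset purchase (from non-banks) 336 billion kronor: reserves +336B, deposits +336B.
Totals: Δreserves = +913B, Δdeposits = +659B.
Δrequired reserves = 8% × +659B = +52.72B.
Δexcess reserves = Δreserves − Δrequired = +913B − (+52.72B) = +860.28 billion.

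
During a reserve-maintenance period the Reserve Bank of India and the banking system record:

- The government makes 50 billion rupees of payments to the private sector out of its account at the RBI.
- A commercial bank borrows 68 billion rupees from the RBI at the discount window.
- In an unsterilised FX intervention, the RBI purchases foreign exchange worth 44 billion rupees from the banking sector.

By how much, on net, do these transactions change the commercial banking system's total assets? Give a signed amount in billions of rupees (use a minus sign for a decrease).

+118 billion

RBI balance sheet:
  Assets:      Loans to banks +68B, Foreign assets +44B
  Liabilities: Bank reserves +162B, Government deposits −50B
Commercial banking system:
  Assets:      Reserves at CB +162B, Foreign assets −44B
  Liabilities: Checkable deposits +50B, Borrowings from CB +68B
Change in total bank assets = +118 billion.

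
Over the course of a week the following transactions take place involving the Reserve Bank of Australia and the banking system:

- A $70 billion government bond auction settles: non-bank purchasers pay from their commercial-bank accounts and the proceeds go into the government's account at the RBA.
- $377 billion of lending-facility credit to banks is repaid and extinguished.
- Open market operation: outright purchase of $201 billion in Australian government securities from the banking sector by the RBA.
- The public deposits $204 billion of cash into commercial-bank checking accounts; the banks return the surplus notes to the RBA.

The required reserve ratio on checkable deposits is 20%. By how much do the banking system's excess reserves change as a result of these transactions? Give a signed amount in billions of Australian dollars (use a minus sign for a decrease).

Government account inflow $70 billion: reserves −$70B, deposits −$70B.
Discount-window repayment $377 billion: reserves −$377B, deposits 0.
OMO purchase (from banks) $201 billion: reserves +$201B, deposits 0.
Currency deposit $204 billion: reserves +$204B, deposits +$204B.
Totals: Δreserves = −$42B, Δdeposits = +$134B.
Δrequired reserves = 20% × +$134B = +$26.8B.
Δexcess reserves = Δreserves − Δrequired = −$42B − (+$26.8B) = -$68.8 billion.

-$68.8 billion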